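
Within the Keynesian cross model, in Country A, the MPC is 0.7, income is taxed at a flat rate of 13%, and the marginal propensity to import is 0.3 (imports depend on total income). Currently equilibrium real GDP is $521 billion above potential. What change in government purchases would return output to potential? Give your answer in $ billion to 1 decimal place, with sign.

Spending multiplier = 1/(1 − c(1−t) + m) = 1/(1 − 0.7×0.87 + 0.3) = 1/0.691 ≈ 1.447.
Need ΔY = −$521 billion, so ΔG = ΔY/k = (−$521 billion) × 0.691 ≈ −$360 billion.
The government should cut government purchases by $360 billion.

−$360.0 billion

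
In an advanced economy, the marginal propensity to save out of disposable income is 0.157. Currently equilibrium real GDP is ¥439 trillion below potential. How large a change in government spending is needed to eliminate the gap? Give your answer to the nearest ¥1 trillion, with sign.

MPC = 1 − MPS = 1 − 0.157 = 0.843.
Spending multiplier = 1/(1 − MPC) = 1/(1 − 0.843) = 1/0.157 ≈ 6.369.
Need ΔY = +¥439 trillion, so ΔG = ΔY/k = (+¥439 trillion) × 0.157 ≈ +¥69 trillion.
The government should increase government spending by ¥69 trillion.

+¥69 trillion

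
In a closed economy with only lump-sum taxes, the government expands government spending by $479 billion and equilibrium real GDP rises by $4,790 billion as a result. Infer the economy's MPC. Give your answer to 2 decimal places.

Implied spending multiplier k = ΔY/ΔG = 4,790/479 = 10.
Since k = 1/(1 − MPC), MPC = 1 − 1/k = 1 − ΔG/ΔY = 1 − 479/4,790 = 0.90.

0.90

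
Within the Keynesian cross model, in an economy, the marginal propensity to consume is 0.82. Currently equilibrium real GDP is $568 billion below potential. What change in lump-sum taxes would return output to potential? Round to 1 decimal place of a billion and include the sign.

Spending multiplier = 1/(1 − MPC) = 1/(1 − 0.82) = 1/0.18 ≈ 5.556.
Tax multiplier = −c·k = −0.82/0.18 ≈ −4.556. Need ΔY = +$568 billion, so ΔT = ΔY/(−c·k) = −(+$568 billion) × 0.18 / 0.82 ≈ −$124.7 billion.
The government should cut lump-sum taxes by $124.7 billion.

−$124.7 billion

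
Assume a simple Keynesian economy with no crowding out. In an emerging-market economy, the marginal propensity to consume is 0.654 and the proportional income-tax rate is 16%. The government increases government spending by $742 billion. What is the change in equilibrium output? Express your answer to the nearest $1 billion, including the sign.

Government-spending multiplier = 1/(1 − c(1−t)) = 1/(1 − 0.654×0.84) = 1/0.45064 ≈ 2.219.
ΔY = k × ΔG = (+$742 billion) / 0.45064 ≈ +$1,647 billion.

+$1,647 billion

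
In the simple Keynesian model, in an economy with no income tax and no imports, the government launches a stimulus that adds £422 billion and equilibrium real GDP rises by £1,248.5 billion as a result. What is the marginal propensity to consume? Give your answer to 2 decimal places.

0.66

Implied spending multiplier k = ΔY/ΔG = 1,248.5/422 ≈ 2.9585.
Since k = 1/(1 − MPC), MPC = 1 − 1/k = 1 − ΔG/ΔY = 1 − 422/1,248.5 ≈ 0.66.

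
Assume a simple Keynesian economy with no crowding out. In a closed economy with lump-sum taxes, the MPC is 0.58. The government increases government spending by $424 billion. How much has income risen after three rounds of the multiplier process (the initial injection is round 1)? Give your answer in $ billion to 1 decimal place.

$812.6 billion

Round 1 adds ΔG = $424 billion; each later round is MPC = 0.58 times the previous.
After 3 rounds: 424 + 245.92 + 142.6336 = ΔG·(1 − c^3)/(1 − c) = 424 × (1 − 0.195112)/0.42 ≈ $812.6 billion.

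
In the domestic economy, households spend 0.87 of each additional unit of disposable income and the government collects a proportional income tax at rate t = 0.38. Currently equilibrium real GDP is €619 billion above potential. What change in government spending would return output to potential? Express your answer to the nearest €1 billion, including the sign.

−€285 billion

Spending multiplier = 1/(1 − c(1−t)) = 1/(1 − 0.87×0.62) = 1/0.4606 ≈ 2.171.
Need ΔY = −€619 billion, so ΔG = ΔY/k = (−€619 billion) × 0.4606 ≈ −€285 billion.
The government should cut government spending by €285 billion.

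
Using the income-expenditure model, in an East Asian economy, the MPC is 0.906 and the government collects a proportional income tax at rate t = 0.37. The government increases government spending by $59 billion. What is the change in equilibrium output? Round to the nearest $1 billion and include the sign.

+$137 billion

Spending multiplier = 1/(1 − c(1−t)) = 1/(1 − 0.906×0.63) = 1/0.42922 ≈ 2.33.
ΔY = k × ΔG = (+$59 billion) / 0.42922 ≈ +$137 billion.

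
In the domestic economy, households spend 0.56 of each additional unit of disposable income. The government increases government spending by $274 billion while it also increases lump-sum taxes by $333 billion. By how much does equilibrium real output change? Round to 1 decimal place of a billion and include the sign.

Expenditure multiplier = 1/(1 − MPC) = 1/(1 − 0.56) = 1/0.44 ≈ 2.273.
ΔG contributes k·ΔG = (+$274 billion) / 0.44 ≈ +$622.7 billion.
ΔT of +$333 billion changes first-round spending by −c·ΔT = −$186.48 billion, contributing k·(−c·ΔT) = (−$186.48 billion) / 0.44 ≈ −$423.8 billion.
Net ΔY = k(ΔG − c·ΔT) = (+$87.52 billion) / 0.44 ≈ +$198.9 billion.

+$198.9 billion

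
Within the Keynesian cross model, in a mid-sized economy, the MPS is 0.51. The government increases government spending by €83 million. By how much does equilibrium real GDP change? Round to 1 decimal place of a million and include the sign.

+€162.7 million

MPC = 1 − MPS = 1 − 0.51 = 0.49.
Government-spending multiplier = 1/(1 − MPC) = 1/(1 − 0.49) = 1/0.51 ≈ 1.961.
ΔY = k × ΔG = (+€83 million) / 0.51 ≈ +€162.7 million.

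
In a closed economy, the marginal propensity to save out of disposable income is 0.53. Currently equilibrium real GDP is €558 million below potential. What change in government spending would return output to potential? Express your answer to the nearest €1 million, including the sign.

MPC = 1 − MPS = 1 − 0.53 = 0.47.
Spending multiplier = 1/(1 − MPC) = 1/(1 − 0.47) = 1/0.53 ≈ 1.887.
Need ΔY = +€558 million, so ΔG = ΔY/k = (+€558 million) × 0.53 ≈ +€296 million.
The government should increase government spending by €296 million.

+€296 million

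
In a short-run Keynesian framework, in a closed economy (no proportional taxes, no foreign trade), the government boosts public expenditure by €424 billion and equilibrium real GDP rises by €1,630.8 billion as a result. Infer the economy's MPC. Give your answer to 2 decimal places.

Implied spending multiplier k = ΔY/ΔG = 1,630.8/424 ≈ 3.8462.
Since k = 1/(1 − MPC), MPC = 1 − 1/k = 1 − ΔG/ΔY = 1 − 424/1,630.8 ≈ 0.74.

0.74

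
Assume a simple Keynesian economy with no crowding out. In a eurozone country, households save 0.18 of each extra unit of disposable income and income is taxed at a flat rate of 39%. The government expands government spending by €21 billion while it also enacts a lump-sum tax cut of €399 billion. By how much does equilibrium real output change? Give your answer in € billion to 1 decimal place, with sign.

+€696.6 billion

MPC = 1 − MPS = 1 − 0.18 = 0.82.
Expenditure multiplier = 1/(1 − c(1−t)) = 1/(1 − 0.82×0.61) = 1/0.4998 ≈ 2.001.
ΔG contributes k·ΔG = (+€21 billion) / 0.4998 ≈ +€42 billion.
ΔT of −€399 billion changes first-round spending by −c·ΔT = +€327.18 billion, contributing k·(−c·ΔT) = (+€327.18 billion) / 0.4998 ≈ +€654.6 billion.
Net ΔY = k(ΔG − c·ΔT) = (+€348.18 billion) / 0.4998 ≈ +€696.6 billion.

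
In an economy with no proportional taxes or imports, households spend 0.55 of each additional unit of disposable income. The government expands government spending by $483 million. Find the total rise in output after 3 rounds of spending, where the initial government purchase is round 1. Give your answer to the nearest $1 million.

$895 million

Round 1 adds ΔG = $483 million; each later round is MPC = 0.55 times the previous.
After 3 rounds: 483 + 265.65 + 146.1075 = ΔG·(1 − c^3)/(1 − c) = 483 × (1 − 0.166375)/0.45 ≈ $895 million.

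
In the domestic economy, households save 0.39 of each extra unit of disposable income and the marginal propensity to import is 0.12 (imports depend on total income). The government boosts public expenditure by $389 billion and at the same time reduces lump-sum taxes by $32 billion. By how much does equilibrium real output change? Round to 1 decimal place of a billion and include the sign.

+$801.0 billion

MPC = 1 − MPS = 1 − 0.39 = 0.61.
Expenditure multiplier = 1/(1 − c + m) = 1/(1 − 0.61 + 0.12) = 1/0.51 ≈ 1.961.
ΔG contributes k·ΔG = (+$389 billion) / 0.51 ≈ +$762.7 billion.
ΔT of −$32 billion changes first-round spending by −c·ΔT = +$19.52 billion, contributing k·(−c·ΔT) = (+$19.52 billion) / 0.51 ≈ +$38.3 billion.
Net ΔY = k(ΔG − c·ΔT) = (+$408.52 billion) / 0.51 ≈ +$801 billion.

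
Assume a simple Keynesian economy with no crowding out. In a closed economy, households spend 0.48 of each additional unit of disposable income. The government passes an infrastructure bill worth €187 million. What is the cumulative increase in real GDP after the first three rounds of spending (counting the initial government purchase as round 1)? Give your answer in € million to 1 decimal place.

€319.8 million

Round 1 adds ΔG = €187 million; each later round is MPC = 0.48 times the previous.
After 3 rounds: 187 + 89.76 + 43.0848 = ΔG·(1 − c^3)/(1 − c) = 187 × (1 − 0.110592)/0.52 ≈ €319.8 million.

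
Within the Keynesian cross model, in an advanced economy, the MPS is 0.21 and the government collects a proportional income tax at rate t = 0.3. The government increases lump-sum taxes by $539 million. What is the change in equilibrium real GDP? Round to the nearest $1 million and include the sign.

−$953 million

MPC = 1 − MPS = 1 − 0.21 = 0.79.
A lump-sum tax change of +$539 million shifts disposable income by −$539 million; first-round consumption changes by −c × ΔT = −0.79 × (+$539 million) = −$425.81 million.
Expenditure multiplier = 1/(1 − c(1−t)) = 1/(1 − 0.79×0.7) = 1/0.447 ≈ 2.237.
The tax multiplier is −c × k ≈ −1.767, so ΔY = k × (−c·ΔT) = (−$425.81 million) / 0.447 ≈ −$953 million.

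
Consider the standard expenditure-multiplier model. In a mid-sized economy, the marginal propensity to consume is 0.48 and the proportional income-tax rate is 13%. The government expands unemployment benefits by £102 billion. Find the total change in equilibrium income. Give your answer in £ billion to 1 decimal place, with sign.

+£84.1 billion

The transfer change shifts disposable income by +£102 billion, so first-round consumption changes by c·ΔTR = 0.48 × (+£102 billion) = +£48.96 billion.
Expenditure multiplier = 1/(1 − c(1−t)) = 1/(1 − 0.48×0.87) = 1/0.5824 ≈ 1.717.
The transfer multiplier is c × k ≈ 0.824, so ΔY = k × (c·ΔTR) = (+£48.96 billion) / 0.5824 ≈ +£84.1 billion.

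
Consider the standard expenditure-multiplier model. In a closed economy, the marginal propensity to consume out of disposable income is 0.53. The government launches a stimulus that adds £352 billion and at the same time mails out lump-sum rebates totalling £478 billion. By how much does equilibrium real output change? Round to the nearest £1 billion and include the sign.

Expenditure multiplier = 1/(1 − MPC) = 1/(1 − 0.53) = 1/0.47 ≈ 2.128.
ΔG contributes k·ΔG = (+£352 billion) / 0.47 ≈ +£748.9 billion.
ΔT of −£478 billion changes first-round spending by −c·ΔT = +£253.34 billion, contributing k·(−c·ΔT) = (+£253.34 billion) / 0.47 ≈ +£539 billion.
Net ΔY = k(ΔG − c·ΔT) = (+£605.34 billion) / 0.47 ≈ +£1,288 billion.

+£1,288 billion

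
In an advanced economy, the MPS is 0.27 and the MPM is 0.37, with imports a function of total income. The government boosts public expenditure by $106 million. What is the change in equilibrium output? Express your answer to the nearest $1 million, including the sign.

MPC = 1 − MPS = 1 − 0.27 = 0.73.
Spending multiplier = 1/(1 − c + m) = 1/(1 − 0.73 + 0.37) = 1/0.64 ≈ 1.563.
ΔY = k × ΔG = (+$106 million) / 0.64 ≈ +$166 million.

+$166 million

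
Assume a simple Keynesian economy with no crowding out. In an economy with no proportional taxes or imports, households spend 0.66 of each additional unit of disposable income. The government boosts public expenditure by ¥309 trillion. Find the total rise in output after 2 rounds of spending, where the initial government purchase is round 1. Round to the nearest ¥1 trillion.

¥513 trillion

Round 1 adds ΔG = ¥309 trillion; each later round is MPC = 0.66 times the previous.
After 2 rounds: 309 + 203.94 = ΔG·(1 − c^2)/(1 − c) = 309 × (1 − 0.4356)/0.34 ≈ ¥513 trillion.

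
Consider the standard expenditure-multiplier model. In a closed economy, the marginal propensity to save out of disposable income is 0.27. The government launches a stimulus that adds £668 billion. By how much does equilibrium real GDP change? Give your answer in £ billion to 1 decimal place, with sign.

MPC = 1 − MPS = 1 − 0.27 = 0.73.
Government-spending multiplier = 1/(1 − MPC) = 1/(1 − 0.73) = 1/0.27 ≈ 3.704.
ΔY = k × ΔG = (+£668 billion) / 0.27 ≈ +£2,474.1 billion.

+£2,474.1 billion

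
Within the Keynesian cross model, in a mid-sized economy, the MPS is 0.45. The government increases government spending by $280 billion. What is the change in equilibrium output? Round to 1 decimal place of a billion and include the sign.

MPC = 1 − MPS = 1 − 0.45 = 0.55.
Expenditure multiplier = 1/(1 − MPC) = 1/(1 − 0.55) = 1/0.45 ≈ 2.222.
ΔY = k × ΔG = (+$280 billion) / 0.45 ≈ +$622.2 billion.

+$622.2 billion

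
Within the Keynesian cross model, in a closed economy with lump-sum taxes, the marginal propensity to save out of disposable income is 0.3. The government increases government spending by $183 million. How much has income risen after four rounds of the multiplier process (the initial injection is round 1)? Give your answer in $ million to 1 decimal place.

MPC = 1 − MPS = 1 − 0.3 = 0.7.
Round 1 adds ΔG = $183 million; each later round is MPC = 0.7 times the previous.
After 4 rounds: 183 + 128.1 + 89.67 + 62.769 = ΔG·(1 − c^4)/(1 − c) = 183 × (1 − 0.2401)/0.3 ≈ $463.5 million.

$463.5 million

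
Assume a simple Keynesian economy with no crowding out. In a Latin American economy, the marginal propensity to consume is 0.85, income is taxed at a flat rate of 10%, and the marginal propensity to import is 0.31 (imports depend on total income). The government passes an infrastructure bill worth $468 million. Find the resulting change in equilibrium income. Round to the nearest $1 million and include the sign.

+$859 million

Government-spending multiplier = 1/(1 − c(1−t) + m) = 1/(1 − 0.85×0.9 + 0.31) = 1/0.545 ≈ 1.835.
ΔY = k × ΔG = (+$468 million) / 0.545 ≈ +$859 million.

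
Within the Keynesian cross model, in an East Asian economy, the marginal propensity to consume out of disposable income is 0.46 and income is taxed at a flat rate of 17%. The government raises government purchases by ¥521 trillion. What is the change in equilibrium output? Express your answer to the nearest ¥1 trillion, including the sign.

+¥843 trillion

Expenditure multiplier = 1/(1 − c(1−t)) = 1/(1 − 0.46×0.83) = 1/0.6182 ≈ 1.618.
ΔY = k × ΔG = (+¥521 trillion) / 0.6182 ≈ +¥843 trillion.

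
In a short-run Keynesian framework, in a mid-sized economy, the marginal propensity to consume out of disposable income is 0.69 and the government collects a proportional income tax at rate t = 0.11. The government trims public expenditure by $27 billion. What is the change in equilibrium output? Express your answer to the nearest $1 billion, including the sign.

−$70 billion

Expenditure multiplier = 1/(1 − c(1−t)) = 1/(1 − 0.69×0.89) = 1/0.3859 ≈ 2.591.
ΔY = k × ΔG = (−$27 billion) / 0.3859 ≈ −$70 billion.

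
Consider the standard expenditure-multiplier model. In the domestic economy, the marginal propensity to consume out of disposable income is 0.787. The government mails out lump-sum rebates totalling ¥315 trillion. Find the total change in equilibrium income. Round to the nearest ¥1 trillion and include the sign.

+¥1,164 trillion

A lump-sum tax change of −¥315 trillion shifts disposable income by +¥315 trillion; first-round consumption changes by −c × ΔT = −0.787 × (−¥315 trillion) = +¥247.905 trillion.
Expenditure multiplier = 1/(1 − MPC) = 1/(1 − 0.787) = 1/0.213 ≈ 4.695.
The tax multiplier is −c × k ≈ −3.695, so ΔY = k × (−c·ΔT) = (+¥247.905 trillion) / 0.213 ≈ +¥1,164 trillion.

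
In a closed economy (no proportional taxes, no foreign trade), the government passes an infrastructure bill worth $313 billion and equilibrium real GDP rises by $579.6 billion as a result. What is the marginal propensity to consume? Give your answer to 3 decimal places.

0.460

Implied spending multiplier k = ΔY/ΔG = 579.6/313 ≈ 1.8518.
Since k = 1/(1 − MPC), MPC = 1 − 1/k = 1 − ΔG/ΔY = 1 − 313/579.6 ≈ 0.460.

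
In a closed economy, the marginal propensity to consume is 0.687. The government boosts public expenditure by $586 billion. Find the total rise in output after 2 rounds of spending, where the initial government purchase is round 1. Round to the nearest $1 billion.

Round 1 adds ΔG = $586 billion; each later round is MPC = 0.687 times the previous.
After 2 rounds: 586 + 402.582 = ΔG·(1 − c^2)/(1 − c) = 586 × (1 − 0.471969)/0.313 ≈ $989 billion.

$989 billion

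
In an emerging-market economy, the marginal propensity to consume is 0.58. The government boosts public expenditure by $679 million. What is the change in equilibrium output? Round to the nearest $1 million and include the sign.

Spending multiplier = 1/(1 − MPC) = 1/(1 − 0.58) = 1/0.42 ≈ 2.381.
ΔY = k × ΔG = (+$679 million) / 0.42 ≈ +$1,617 million.

+$1,617 million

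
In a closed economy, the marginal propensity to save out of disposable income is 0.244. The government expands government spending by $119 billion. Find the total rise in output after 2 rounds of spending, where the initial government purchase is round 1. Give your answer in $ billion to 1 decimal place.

MPC = 1 − MPS = 1 − 0.244 = 0.756.
Round 1 adds ΔG = $119 billion; each later round is MPC = 0.756 times the previous.
After 2 rounds: 119 + 89.964 = ΔG·(1 − c^2)/(1 − c) = 119 × (1 − 0.571536)/0.244 ≈ $209 billion.

$209.0 billion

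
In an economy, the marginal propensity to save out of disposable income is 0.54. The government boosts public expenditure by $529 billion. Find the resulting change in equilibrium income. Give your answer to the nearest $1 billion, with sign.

MPC = 1 − MPS = 1 − 0.54 = 0.46.
Government-spending multiplier = 1/(1 − MPC) = 1/(1 − 0.46) = 1/0.54 ≈ 1.852.
ΔY = k × ΔG = (+$529 billion) / 0.54 ≈ +$980 billion.

+$980 billion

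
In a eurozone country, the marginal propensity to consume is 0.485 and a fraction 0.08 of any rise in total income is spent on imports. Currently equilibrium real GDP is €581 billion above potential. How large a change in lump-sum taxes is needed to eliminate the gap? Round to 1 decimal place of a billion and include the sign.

Spending multiplier = 1/(1 − c + m) = 1/(1 − 0.485 + 0.08) = 1/0.595 ≈ 1.681.
Tax multiplier = −c·k = −0.485/0.595 ≈ −0.815. Need ΔY = −€581 billion, so ΔT = ΔY/(−c·k) = −(−€581 billion) × 0.595 / 0.485 ≈ +€712.8 billion.
The government should raise lump-sum taxes by €712.8 billion.

+€712.8 billion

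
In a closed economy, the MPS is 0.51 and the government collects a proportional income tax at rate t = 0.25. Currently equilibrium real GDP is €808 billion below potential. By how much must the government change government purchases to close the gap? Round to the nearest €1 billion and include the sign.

MPC = 1 − MPS = 1 − 0.51 = 0.49.
Spending multiplier = 1/(1 − c(1−t)) = 1/(1 − 0.49×0.75) = 1/0.6325 ≈ 1.581.
Need ΔY = +€808 billion, so ΔG = ΔY/k = (+€808 billion) × 0.6325 ≈ +€511 billion.
The government should increase government purchases by €511 billion.

+€511 billion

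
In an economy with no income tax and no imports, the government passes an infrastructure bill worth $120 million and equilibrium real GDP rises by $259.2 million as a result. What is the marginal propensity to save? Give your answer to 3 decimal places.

0.463

Implied spending multiplier k = ΔY/ΔG = 259.2/120 = 2.16.
Since k = 1/(1 − MPC), MPC = 1 − 1/k = 1 − ΔG/ΔY = 1 − 120/259.2 ≈ 0.537.
MPS = 1 − MPC = 0.463.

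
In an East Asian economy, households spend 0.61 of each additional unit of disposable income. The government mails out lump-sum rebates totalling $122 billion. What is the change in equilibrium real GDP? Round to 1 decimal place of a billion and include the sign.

+$190.8 billion

A lump-sum tax change of −$122 billion shifts disposable income by +$122 billion; first-round consumption changes by −c × ΔT = −0.61 × (−$122 billion) = +$74.42 billion.
Expenditure multiplier = 1/(1 − MPC) = 1/(1 − 0.61) = 1/0.39 ≈ 2.564.
The tax multiplier is −c × k ≈ −1.564, so ΔY = k × (−c·ΔT) = (+$74.42 billion) / 0.39 ≈ +$190.8 billion.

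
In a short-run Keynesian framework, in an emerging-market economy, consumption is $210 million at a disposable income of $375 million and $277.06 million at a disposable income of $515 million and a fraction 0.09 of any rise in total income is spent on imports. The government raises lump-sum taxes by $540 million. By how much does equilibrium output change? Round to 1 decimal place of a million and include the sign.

−$423.3 million

MPC = ΔC/ΔYd = (277.06 − 210)/(515 − 375) = 67.06/140 = 0.479.
A lump-sum tax change of +$540 million shifts disposable income by −$540 million; first-round consumption changes by −c × ΔT = −0.479 × (+$540 million) = −$258.66 million.
Expenditure multiplier = 1/(1 − c + m) = 1/(1 − 0.479 + 0.09) = 1/0.611 ≈ 1.637.
The tax multiplier is −c × k ≈ −0.784, so ΔY = k × (−c·ΔT) = (−$258.66 million) / 0.611 ≈ −$423.3 million.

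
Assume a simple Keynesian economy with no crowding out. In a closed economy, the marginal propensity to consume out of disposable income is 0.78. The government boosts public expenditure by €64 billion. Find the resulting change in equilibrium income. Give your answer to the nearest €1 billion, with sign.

Government-spending multiplier = 1/(1 − MPC) = 1/(1 − 0.78) = 1/0.22 ≈ 4.545.
ΔY = k × ΔG = (+€64 billion) / 0.22 ≈ +€291 billion.

+€291 billion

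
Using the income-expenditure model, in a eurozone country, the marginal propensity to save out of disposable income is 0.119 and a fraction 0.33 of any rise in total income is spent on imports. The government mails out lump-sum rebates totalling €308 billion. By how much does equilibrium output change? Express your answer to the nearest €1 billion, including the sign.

+€604 billion

MPC = 1 − MPS = 1 − 0.119 = 0.881.
A lump-sum tax change of −€308 billion shifts disposable income by +€308 billion; first-round consumption changes by −c × ΔT = −0.881 × (−€308 billion) = +€271.348 billion.
Expenditure multiplier = 1/(1 − c + m) = 1/(1 − 0.881 + 0.33) = 1/0.449 ≈ 2.227.
The tax multiplier is −c × k ≈ −1.962, so ΔY = k × (−c·ΔT) = (+€271.348 billion) / 0.449 ≈ +€604 billion.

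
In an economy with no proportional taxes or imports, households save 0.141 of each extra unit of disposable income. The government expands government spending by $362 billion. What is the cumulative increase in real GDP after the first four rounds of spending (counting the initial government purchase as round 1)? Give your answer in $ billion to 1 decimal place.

$1,169.5 billion

MPC = 1 − MPS = 1 − 0.141 = 0.859.
Round 1 adds ΔG = $362 billion; each later round is MPC = 0.859 times the previous.
After 4 rounds: 362 + 310.958 + 267.112922 + 229.449999998 = ΔG·(1 − c^4)/(1 − c) = 362 × (1 − 0.544468370161)/0.141 ≈ $1,169.5 billion.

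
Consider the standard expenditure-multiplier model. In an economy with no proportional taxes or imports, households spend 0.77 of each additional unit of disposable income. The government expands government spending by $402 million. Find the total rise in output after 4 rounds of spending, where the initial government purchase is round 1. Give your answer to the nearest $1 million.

Round 1 adds ΔG = $402 million; each later round is MPC = 0.77 times the previous.
After 4 rounds: 402 + 309.54 + 238.3458 + 183.526266 = ΔG·(1 − c^4)/(1 − c) = 402 × (1 − 0.35153041)/0.23 ≈ $1,133 million.

$1,133 million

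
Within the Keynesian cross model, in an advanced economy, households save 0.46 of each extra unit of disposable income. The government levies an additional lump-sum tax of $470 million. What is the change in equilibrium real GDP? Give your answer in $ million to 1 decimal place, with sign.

−$551.7 million

MPC = 1 − MPS = 1 − 0.46 = 0.54.
A lump-sum tax change of +$470 million shifts disposable income by −$470 million; first-round consumption changes by −c × ΔT = −0.54 × (+$470 million) = −$253.8 million.
Expenditure multiplier = 1/(1 − MPC) = 1/(1 − 0.54) = 1/0.46 ≈ 2.174.
The tax multiplier is −c × k ≈ −1.174, so ΔY = k × (−c·ΔT) = (−$253.8 million) / 0.46 ≈ −$551.7 million.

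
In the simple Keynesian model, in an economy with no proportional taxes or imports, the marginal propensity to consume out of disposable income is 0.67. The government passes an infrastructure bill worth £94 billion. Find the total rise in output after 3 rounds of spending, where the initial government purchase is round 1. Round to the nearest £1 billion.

£199 billion

Round 1 adds ΔG = £94 billion; each later round is MPC = 0.67 times the previous.
After 3 rounds: 94 + 62.98 + 42.1966 = ΔG·(1 − c^3)/(1 − c) = 94 × (1 − 0.300763)/0.33 ≈ £199 billion.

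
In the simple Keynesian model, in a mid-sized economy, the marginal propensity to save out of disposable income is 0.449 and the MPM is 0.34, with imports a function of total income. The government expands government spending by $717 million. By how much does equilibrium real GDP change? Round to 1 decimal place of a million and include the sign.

+$908.7 million

MPC = 1 − MPS = 1 − 0.449 = 0.551.
Spending multiplier = 1/(1 − c + m) = 1/(1 − 0.551 + 0.34) = 1/0.789 ≈ 1.267.
ΔY = k × ΔG = (+$717 million) / 0.789 ≈ +$908.7 million.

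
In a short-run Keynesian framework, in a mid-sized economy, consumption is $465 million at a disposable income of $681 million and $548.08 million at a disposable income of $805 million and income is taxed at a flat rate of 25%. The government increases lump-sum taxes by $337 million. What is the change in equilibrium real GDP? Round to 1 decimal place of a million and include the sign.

−$453.8 million

MPC = ΔC/ΔYd = (548.08 − 465)/(805 − 681) = 83.08/124 = 0.67.
A lump-sum tax change of +$337 million shifts disposable income by −$337 million; first-round consumption changes by −c × ΔT = −0.67 × (+$337 million) = −$225.79 million.
Expenditure multiplier = 1/(1 − c(1−t)) = 1/(1 − 0.67×0.75) = 1/0.4975 ≈ 2.01.
The tax multiplier is −c × k ≈ −1.347, so ΔY = k × (−c·ΔT) = (−$225.79 million) / 0.4975 ≈ −$453.8 million.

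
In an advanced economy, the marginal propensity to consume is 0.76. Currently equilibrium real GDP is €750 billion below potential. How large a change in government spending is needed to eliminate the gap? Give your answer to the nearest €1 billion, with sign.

Spending multiplier = 1/(1 − MPC) = 1/(1 − 0.76) = 1/0.24 ≈ 4.167.
Need ΔY = +€750 billion, so ΔG = ΔY/k = (+€750 billion) × 0.24 = +€180 billion.
The government should increase government spending by €180 billion.

+€180 billion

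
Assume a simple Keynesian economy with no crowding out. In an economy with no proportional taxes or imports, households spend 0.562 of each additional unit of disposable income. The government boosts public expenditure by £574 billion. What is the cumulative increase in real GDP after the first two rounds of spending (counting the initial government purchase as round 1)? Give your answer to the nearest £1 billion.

£897 billion

Round 1 adds ΔG = £574 billion; each later round is MPC = 0.562 times the previous.
After 2 rounds: 574 + 322.588 = ΔG·(1 − c^2)/(1 − c) = 574 × (1 − 0.315844)/0.438 ≈ £897 billion.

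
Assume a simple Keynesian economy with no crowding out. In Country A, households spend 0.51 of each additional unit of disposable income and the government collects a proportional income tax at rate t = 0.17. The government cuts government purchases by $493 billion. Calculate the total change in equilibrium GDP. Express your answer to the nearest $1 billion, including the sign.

−$855 billion

Government-spending multiplier = 1/(1 − c(1−t)) = 1/(1 − 0.51×0.83) = 1/0.5767 ≈ 1.734.
ΔY = k × ΔG = (−$493 billion) / 0.5767 ≈ −$855 billion.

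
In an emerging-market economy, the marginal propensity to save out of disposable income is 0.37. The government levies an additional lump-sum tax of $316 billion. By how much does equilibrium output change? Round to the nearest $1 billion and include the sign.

−$538 billion

MPC = 1 − MPS = 1 − 0.37 = 0.63.
A lump-sum tax change of +$316 billion shifts disposable income by −$316 billion; first-round consumption changes by −c × ΔT = −0.63 × (+$316 billion) = −$199.08 billion.
Expenditure multiplier = 1/(1 − MPC) = 1/(1 − 0.63) = 1/0.37 ≈ 2.703.
The tax multiplier is −c × k ≈ −1.703, so ΔY = k × (−c·ΔT) = (−$199.08 billion) / 0.37 ≈ −$538 billion.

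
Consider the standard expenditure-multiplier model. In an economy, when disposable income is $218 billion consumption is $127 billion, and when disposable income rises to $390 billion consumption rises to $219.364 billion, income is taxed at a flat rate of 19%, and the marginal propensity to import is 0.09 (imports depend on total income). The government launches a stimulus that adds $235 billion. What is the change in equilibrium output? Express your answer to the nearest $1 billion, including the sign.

MPC = ΔC/ΔYd = (219.364 − 127)/(390 − 218) = 92.364/172 = 0.537.
Expenditure multiplier = 1/(1 − c(1−t) + m) = 1/(1 − 0.537×0.81 + 0.09) = 1/0.65503 ≈ 1.527.
ΔY = k × ΔG = (+$235 billion) / 0.65503 ≈ +$359 billion.

+$359 billion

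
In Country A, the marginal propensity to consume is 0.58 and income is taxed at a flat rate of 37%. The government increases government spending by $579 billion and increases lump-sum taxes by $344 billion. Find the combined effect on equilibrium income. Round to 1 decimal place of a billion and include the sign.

Expenditure multiplier = 1/(1 − c(1−t)) = 1/(1 − 0.58×0.63) = 1/0.6346 ≈ 1.576.
ΔG contributes k·ΔG = (+$579 billion) / 0.6346 ≈ +$912.4 billion.
ΔT of +$344 billion changes first-round spending by −c·ΔT = −$199.52 billion, contributing k·(−c·ΔT) = (−$199.52 billion) / 0.6346 ≈ −$314.4 billion.
Net ΔY = k(ΔG − c·ΔT) = (+$379.48 billion) / 0.6346 ≈ +$598 billion.

+$598.0 billion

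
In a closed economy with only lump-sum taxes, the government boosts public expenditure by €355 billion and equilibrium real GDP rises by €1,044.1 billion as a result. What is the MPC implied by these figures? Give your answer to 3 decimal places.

Implied spending multiplier k = ΔY/ΔG = 1,044.1/355 ≈ 2.9411.
Since k = 1/(1 − MPC), MPC = 1 − 1/k = 1 − ΔG/ΔY = 1 − 355/1,044.1 ≈ 0.660.

0.660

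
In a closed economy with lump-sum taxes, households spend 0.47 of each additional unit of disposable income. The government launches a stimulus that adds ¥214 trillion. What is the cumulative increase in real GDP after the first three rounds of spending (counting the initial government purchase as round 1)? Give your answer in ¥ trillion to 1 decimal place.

¥361.9 trillion

Round 1 adds ΔG = ¥214 trillion; each later round is MPC = 0.47 times the previous.
After 3 rounds: 214 + 100.58 + 47.2726 = ΔG·(1 − c^3)/(1 − c) = 214 × (1 − 0.103823)/0.53 ≈ ¥361.9 trillion.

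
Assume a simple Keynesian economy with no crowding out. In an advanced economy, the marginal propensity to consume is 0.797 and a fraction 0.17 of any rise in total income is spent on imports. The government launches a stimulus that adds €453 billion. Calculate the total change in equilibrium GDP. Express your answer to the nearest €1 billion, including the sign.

+€1,214 billion

Expenditure multiplier = 1/(1 − c + m) = 1/(1 − 0.797 + 0.17) = 1/0.373 ≈ 2.681.
ΔY = k × ΔG = (+€453 billion) / 0.373 ≈ +€1,214 billion.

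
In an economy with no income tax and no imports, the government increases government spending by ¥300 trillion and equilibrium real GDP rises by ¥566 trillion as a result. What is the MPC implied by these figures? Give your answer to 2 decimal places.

Implied spending multiplier k = ΔY/ΔG = 566/300 ≈ 1.8867.
Since k = 1/(1 − MPC), MPC = 1 − 1/k = 1 − ΔG/ΔY = 1 − 300/566 ≈ 0.47.

0.47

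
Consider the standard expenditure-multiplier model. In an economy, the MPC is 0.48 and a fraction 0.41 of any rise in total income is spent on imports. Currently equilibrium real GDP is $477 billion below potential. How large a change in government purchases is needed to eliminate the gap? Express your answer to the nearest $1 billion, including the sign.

+$444 billion

Spending multiplier = 1/(1 − c + m) = 1/(1 − 0.48 + 0.41) = 1/0.93 ≈ 1.075.
Need ΔY = +$477 billion, so ΔG = ΔY/k = (+$477 billion) × 0.93 ≈ +$444 billion.
The government should increase government purchases by $444 billion.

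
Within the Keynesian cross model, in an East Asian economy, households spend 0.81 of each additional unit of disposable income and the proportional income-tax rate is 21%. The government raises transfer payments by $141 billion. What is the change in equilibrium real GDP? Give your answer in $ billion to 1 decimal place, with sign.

The transfer change shifts disposable income by +$141 billion, so first-round consumption changes by c·ΔTR = 0.81 × (+$141 billion) = +$114.21 billion.
Expenditure multiplier = 1/(1 − c(1−t)) = 1/(1 − 0.81×0.79) = 1/0.3601 ≈ 2.777.
The transfer multiplier is c × k ≈ 2.249, so ΔY = k × (c·ΔTR) = (+$114.21 billion) / 0.3601 ≈ +$317.2 billion.

+$317.2 billion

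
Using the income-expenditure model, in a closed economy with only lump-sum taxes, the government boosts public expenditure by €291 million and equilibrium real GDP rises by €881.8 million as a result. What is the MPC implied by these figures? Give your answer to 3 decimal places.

Implied spending multiplier k = ΔY/ΔG = 881.8/291 ≈ 3.0302.
Since k = 1/(1 − MPC), MPC = 1 − 1/k = 1 − ΔG/ΔY = 1 − 291/881.8 ≈ 0.670.

0.670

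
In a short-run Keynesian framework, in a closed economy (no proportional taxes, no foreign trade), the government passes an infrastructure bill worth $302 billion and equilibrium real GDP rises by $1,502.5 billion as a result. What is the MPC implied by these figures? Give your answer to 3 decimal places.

0.799

Implied spending multiplier k = ΔY/ΔG = 1,502.5/302 ≈ 4.9752.
Since k = 1/(1 − MPC), MPC = 1 − 1/k = 1 − ΔG/ΔY = 1 − 302/1,502.5 ≈ 0.799.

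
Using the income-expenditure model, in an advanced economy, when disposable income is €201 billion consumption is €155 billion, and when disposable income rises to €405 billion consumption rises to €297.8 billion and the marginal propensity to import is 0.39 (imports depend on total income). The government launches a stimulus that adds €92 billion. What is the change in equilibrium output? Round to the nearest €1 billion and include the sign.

+€133 billion

MPC = ΔC/ΔYd = (297.8 − 155)/(405 − 201) = 142.8/204 = 0.7.
Government-spending multiplier = 1/(1 − c + m) = 1/(1 − 0.7 + 0.39) = 1/0.69 ≈ 1.449.
ΔY = k × ΔG = (+€92 billion) / 0.69 ≈ +€133 billion.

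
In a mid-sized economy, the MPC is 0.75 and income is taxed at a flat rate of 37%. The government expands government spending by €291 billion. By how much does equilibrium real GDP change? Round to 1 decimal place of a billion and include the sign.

Expenditure multiplier = 1/(1 − c(1−t)) = 1/(1 − 0.75×0.63) = 1/0.5275 ≈ 1.896.
ΔY = k × ΔG = (+€291 billion) / 0.5275 ≈ +€551.7 billion.

+€551.7 billion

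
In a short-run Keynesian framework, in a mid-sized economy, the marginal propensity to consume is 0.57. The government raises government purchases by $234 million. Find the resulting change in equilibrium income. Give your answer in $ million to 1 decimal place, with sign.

Expenditure multiplier = 1/(1 − MPC) = 1/(1 − 0.57) = 1/0.43 ≈ 2.326.
ΔY = k × ΔG = (+$234 million) / 0.43 ≈ +$544.2 million.

+$544.2 million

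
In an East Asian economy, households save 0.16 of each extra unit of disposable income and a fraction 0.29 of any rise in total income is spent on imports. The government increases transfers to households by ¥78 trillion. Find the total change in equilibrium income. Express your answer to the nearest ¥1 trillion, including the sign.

MPC = 1 − MPS = 1 − 0.16 = 0.84.
The transfer change shifts disposable income by +¥78 trillion, so first-round consumption changes by c·ΔTR = 0.84 × (+¥78 trillion) = +¥65.52 trillion.
Expenditure multiplier = 1/(1 − c + m) = 1/(1 − 0.84 + 0.29) = 1/0.45 ≈ 2.222.
The transfer multiplier is c × k ≈ 1.867, so ΔY = k × (c·ΔTR) = (+¥65.52 trillion) / 0.45 ≈ +¥146 trillion.

+¥146 trillion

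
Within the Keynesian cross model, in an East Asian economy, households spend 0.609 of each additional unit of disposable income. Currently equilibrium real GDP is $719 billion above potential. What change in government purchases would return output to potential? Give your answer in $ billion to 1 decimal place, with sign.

−$281.1 billion

Spending multiplier = 1/(1 − MPC) = 1/(1 − 0.609) = 1/0.391 ≈ 2.558.
Need ΔY = −$719 billion, so ΔG = ΔY/k = (−$719 billion) × 0.391 ≈ −$281.1 billion.
The government should cut government purchases by $281.1 billion.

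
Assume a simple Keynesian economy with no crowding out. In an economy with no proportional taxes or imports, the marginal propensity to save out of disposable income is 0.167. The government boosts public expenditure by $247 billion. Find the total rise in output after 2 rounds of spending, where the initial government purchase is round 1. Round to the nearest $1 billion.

MPC = 1 − MPS = 1 − 0.167 = 0.833.
Round 1 adds ΔG = $247 billion; each later round is MPC = 0.833 times the previous.
After 2 rounds: 247 + 205.751 = ΔG·(1 − c^2)/(1 − c) = 247 × (1 − 0.693889)/0.167 ≈ $453 billion.

$453 billion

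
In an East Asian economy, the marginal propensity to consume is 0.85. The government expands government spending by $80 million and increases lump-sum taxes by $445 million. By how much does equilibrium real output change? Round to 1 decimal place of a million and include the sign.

−$1,988.3 million

Expenditure multiplier = 1/(1 − MPC) = 1/(1 − 0.85) = 1/0.15 ≈ 6.667.
ΔG contributes k·ΔG = (+$80 million) / 0.15 ≈ +$533.3 million.
ΔT of +$445 million changes first-round spending by −c·ΔT = −$378.25 million, contributing k·(−c·ΔT) = (−$378.25 million) / 0.15 ≈ −$2,521.7 million.
Net ΔY = k(ΔG − c·ΔT) = (−$298.25 million) / 0.15 ≈ −$1,988.3 million.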